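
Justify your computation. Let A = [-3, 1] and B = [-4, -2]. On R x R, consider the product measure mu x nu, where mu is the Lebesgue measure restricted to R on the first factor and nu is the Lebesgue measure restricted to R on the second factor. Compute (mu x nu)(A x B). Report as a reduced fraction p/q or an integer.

For a measurable rectangle A x B, the product measure satisfies
  (mu x nu)(A x B) = mu(A) * nu(B).
  mu(A) = 4.
  nu(B) = 2.
  (mu x nu)(A x B) = 4 * 2 = 8.

8


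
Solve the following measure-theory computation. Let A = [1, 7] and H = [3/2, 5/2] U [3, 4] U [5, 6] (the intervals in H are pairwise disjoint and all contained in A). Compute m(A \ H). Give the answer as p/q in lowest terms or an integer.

The ambient interval has length m(A) = 7 - 1 = 6.
Since the holes are disjoint and sit inside A, by finite additivity
  m(H) = sum_i (b_i - a_i), and m(A \ H) = m(A) - m(H).
Computing the hole measures:
  m(H_1) = 5/2 - 3/2 = 1.
  m(H_2) = 4 - 3 = 1.
  m(H_3) = 6 - 5 = 1.
Summed: m(H) = 1 + 1 + 1 = 3.
So m(A \ H) = 6 - 3 = 3.

3


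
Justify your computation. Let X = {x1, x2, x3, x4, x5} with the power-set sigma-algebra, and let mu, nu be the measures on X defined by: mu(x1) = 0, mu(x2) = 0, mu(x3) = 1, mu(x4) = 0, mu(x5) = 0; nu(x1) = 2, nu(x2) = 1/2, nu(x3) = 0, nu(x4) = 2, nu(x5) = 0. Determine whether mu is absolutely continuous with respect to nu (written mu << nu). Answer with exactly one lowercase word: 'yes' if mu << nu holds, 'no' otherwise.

mu << nu means: every nu-null measurable set is also mu-null; equivalently, for every atom x, if nu({x}) = 0 then mu({x}) = 0.
Checking each atom:
  x1: nu = 2 > 0 -> no constraint.
  x2: nu = 1/2 > 0 -> no constraint.
  x3: nu = 0, mu = 1 > 0 -> violates mu << nu.
  x4: nu = 2 > 0 -> no constraint.
  x5: nu = 0, mu = 0 -> consistent with mu << nu.
The atom(s) x3 violate the condition (nu = 0 but mu > 0). Therefore mu is NOT absolutely continuous w.r.t. nu.

no


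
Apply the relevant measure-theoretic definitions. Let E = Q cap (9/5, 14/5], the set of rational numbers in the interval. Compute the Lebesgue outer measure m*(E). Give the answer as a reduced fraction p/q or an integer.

E = Q cap (9/5, 14/5] is a subset of Q, which is countable. Enumerate Q = {q_1, q_2, ...}; for any eps > 0, cover q_k by the open interval (q_k - eps/2^(k+1), q_k + eps/2^(k+1)), of length eps/2^k. The total cover length is sum_{k>=1} eps/2^k = eps. Hence m*(E) <= m*(Q) <= eps for every eps > 0, and since outer measure is non-negative, m*(E) = 0.

0


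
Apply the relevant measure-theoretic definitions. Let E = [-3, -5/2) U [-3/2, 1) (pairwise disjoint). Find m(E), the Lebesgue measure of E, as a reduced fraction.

For pairwise disjoint intervals, m(union_i I_i) = sum_i m(I_i),
and m is invariant under swapping open/closed endpoints (single points have measure 0).
So m(E) = sum_i (b_i - a_i).
  I_1 has length -5/2 - (-3) = 1/2.
  I_2 has length 1 - (-3/2) = 5/2.
Summing:
  m(E) = 1/2 + 5/2 = 3.

3


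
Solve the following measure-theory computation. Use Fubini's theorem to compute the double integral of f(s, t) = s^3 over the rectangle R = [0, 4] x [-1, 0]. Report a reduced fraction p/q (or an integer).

f(s, t) is a tensor product of a function of s and a function of t, and both factors are bounded continuous (hence Lebesgue integrable) on the rectangle, so Fubini's theorem applies:
  integral_R f d(m x m) = (integral_a1^b1 s^3 ds) * (integral_a2^b2 1 dt).
Inner integral in s: integral_{0}^{4} s^3 ds = (4^4 - 0^4)/4
  = 64.
Inner integral in t: integral_{-1}^{0} 1 dt = (0^1 - (-1)^1)/1
  = 1.
Product: (64) * (1) = 64.

64


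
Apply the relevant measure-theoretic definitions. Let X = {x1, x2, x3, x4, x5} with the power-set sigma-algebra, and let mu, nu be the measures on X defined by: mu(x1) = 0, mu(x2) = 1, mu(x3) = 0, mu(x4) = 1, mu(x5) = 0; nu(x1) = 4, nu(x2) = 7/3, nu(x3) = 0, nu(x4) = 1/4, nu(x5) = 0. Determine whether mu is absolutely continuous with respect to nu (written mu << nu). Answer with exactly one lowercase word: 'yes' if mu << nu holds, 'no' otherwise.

mu << nu means: every nu-null measurable set is also mu-null; equivalently, for every atom x, if nu({x}) = 0 then mu({x}) = 0.
Checking each atom:
  x1: nu = 4 > 0 -> no constraint.
  x2: nu = 7/3 > 0 -> no constraint.
  x3: nu = 0, mu = 0 -> consistent with mu << nu.
  x4: nu = 1/4 > 0 -> no constraint.
  x5: nu = 0, mu = 0 -> consistent with mu << nu.
No atom violates the condition. Therefore mu << nu.

yes


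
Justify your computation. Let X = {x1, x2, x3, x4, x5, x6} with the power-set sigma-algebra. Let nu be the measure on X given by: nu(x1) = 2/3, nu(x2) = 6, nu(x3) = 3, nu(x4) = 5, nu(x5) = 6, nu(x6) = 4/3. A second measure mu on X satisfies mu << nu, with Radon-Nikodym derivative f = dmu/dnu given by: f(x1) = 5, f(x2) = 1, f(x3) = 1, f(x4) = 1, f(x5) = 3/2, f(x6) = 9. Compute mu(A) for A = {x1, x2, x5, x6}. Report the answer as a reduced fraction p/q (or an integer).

By the defining property of the Radon-Nikodym derivative, for every measurable set A,
  mu(A) = integral_A f dnu.
Since nu is a discrete measure concentrated on the atoms of X, the integral over A reduces to the sum
  mu(A) = sum_{x in A} f(x) * nu({x}).
Computing each term:
  x1: f(x1) * nu(x1) = 5 * 2/3 = 10/3.
  x2: f(x2) * nu(x2) = 1 * 6 = 6.
  x5: f(x5) * nu(x5) = 3/2 * 6 = 9.
  x6: f(x6) * nu(x6) = 9 * 4/3 = 12.
Summing: mu(A) = 10/3 + 6 + 9 + 12 = 91/3.

91/3


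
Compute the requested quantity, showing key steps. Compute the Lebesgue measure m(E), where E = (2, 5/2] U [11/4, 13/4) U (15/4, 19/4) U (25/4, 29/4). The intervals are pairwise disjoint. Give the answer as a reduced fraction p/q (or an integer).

For pairwise disjoint intervals, m(union_i I_i) = sum_i m(I_i),
and m is invariant under swapping open/closed endpoints (single points have measure 0).
So m(E) = sum_i (b_i - a_i).
  I_1 has length 5/2 - 2 = 1/2.
  I_2 has length 13/4 - 11/4 = 1/2.
  I_3 has length 19/4 - 15/4 = 1.
  I_4 has length 29/4 - 25/4 = 1.
Summing:
  m(E) = 1/2 + 1/2 + 1 + 1 = 3.

3


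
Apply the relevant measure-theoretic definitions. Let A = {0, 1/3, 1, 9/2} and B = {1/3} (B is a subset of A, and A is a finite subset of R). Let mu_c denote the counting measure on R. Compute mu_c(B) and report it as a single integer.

Counting measure assigns mu_c(E) = |E| (number of elements) when E is finite.
B has 1 element(s), so mu_c(B) = 1.

1


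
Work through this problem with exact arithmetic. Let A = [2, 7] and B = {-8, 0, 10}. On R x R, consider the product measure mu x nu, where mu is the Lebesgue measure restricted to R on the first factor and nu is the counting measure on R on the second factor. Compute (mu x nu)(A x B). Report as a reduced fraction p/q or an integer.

For a measurable rectangle A x B, the product measure satisfies
  (mu x nu)(A x B) = mu(A) * nu(B).
  mu(A) = 5.
  nu(B) = 3.
  (mu x nu)(A x B) = 5 * 3 = 15.

15


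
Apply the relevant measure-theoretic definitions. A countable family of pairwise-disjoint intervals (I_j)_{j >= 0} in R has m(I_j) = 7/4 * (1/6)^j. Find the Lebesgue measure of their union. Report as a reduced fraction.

By countable additivity of the Lebesgue measure on pairwise disjoint measurable sets,
  m(union_{j >= 0} I_j) = sum_{j >= 0} m(I_j) = sum_{j >= 0} a * r^j,
  with a = 7/4 and r = 1/6.
Since 0 < r = 1/6 < 1, the geometric series converges:
  sum_{j >= 0} a * r^j = a / (1 - r).
  = 7/4 / (1 - 1/6)
  = 7/4 / (5/6)
  = 21/10.

21/10


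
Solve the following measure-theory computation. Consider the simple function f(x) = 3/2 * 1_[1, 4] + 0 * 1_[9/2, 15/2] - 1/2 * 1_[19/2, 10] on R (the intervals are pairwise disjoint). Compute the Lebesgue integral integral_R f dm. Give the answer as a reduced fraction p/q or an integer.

For a simple function f = sum_i c_i * 1_{A_i} with disjoint A_i,
  integral f dm = sum_i c_i * m(A_i).
Lengths of the A_i:
  m(A_1) = 4 - 1 = 3.
  m(A_2) = 15/2 - 9/2 = 3.
  m(A_3) = 10 - 19/2 = 1/2.
Contributions c_i * m(A_i):
  (3/2) * (3) = 9/2.
  (0) * (3) = 0.
  (-1/2) * (1/2) = -1/4.
Total: 9/2 + 0 - 1/4 = 17/4.

17/4


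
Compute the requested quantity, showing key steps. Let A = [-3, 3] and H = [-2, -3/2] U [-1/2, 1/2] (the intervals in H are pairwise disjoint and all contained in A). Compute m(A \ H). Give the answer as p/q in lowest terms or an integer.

The ambient interval has length m(A) = 3 - (-3) = 6.
Since the holes are disjoint and sit inside A, by finite additivity
  m(H) = sum_i (b_i - a_i), and m(A \ H) = m(A) - m(H).
Computing the hole measures:
  m(H_1) = -3/2 - (-2) = 1/2.
  m(H_2) = 1/2 - (-1/2) = 1.
Summed: m(H) = 1/2 + 1 = 3/2.
So m(A \ H) = 6 - 3/2 = 9/2.

9/2


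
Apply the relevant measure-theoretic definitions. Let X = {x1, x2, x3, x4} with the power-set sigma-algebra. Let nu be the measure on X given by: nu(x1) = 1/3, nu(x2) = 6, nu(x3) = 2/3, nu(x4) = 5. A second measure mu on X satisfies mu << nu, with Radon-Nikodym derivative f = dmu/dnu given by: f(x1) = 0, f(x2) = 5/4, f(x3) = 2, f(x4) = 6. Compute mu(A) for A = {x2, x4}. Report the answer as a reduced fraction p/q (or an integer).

By the defining property of the Radon-Nikodym derivative, for every measurable set A,
  mu(A) = integral_A f dnu.
Since nu is a discrete measure concentrated on the atoms of X, the integral over A reduces to the sum
  mu(A) = sum_{x in A} f(x) * nu({x}).
Computing each term:
  x2: f(x2) * nu(x2) = 5/4 * 6 = 15/2.
  x4: f(x4) * nu(x4) = 6 * 5 = 30.
Summing: mu(A) = 15/2 + 30 = 75/2.

75/2


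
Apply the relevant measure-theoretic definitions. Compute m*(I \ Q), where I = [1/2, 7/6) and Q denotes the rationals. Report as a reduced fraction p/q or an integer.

The interval I = [1/2, 7/6) has m(I) = 7/6 - 1/2 = 2/3 (endpoints are measure-zero, so open/closed/half-open agree). Write I = (I cap Q) u (I \ Q). The rationals in I are countable, so m*(I cap Q) = 0 (cover each rational by intervals whose total length is arbitrarily small). By countable subadditivity m*(I) <= m*(I cap Q) + m*(I \ Q), hence m*(I \ Q) >= m(I) = 2/3. The reverse inequality m*(I \ Q) <= m*(I) = 2/3 is trivial since (I \ Q) is a subset of I. Therefore m*(I \ Q) = 2/3.

2/3


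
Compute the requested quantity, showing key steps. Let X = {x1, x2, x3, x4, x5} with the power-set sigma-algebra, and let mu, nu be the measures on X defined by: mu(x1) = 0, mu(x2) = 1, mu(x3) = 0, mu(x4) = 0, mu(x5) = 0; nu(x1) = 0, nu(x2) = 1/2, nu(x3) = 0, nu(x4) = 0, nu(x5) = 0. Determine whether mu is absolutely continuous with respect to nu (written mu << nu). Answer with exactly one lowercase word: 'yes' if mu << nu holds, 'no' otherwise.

mu << nu means: every nu-null measurable set is also mu-null; equivalently, for every atom x, if nu({x}) = 0 then mu({x}) = 0.
Checking each atom:
  x1: nu = 0, mu = 0 -> consistent with mu << nu.
  x2: nu = 1/2 > 0 -> no constraint.
  x3: nu = 0, mu = 0 -> consistent with mu << nu.
  x4: nu = 0, mu = 0 -> consistent with mu << nu.
  x5: nu = 0, mu = 0 -> consistent with mu << nu.
No atom violates the condition. Therefore mu << nu.

yes


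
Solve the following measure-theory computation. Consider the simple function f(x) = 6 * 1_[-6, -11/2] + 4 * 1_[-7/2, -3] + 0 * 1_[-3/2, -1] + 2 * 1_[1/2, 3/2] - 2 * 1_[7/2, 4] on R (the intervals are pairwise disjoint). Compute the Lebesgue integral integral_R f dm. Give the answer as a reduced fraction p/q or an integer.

For a simple function f = sum_i c_i * 1_{A_i} with disjoint A_i,
  integral f dm = sum_i c_i * m(A_i).
Lengths of the A_i:
  m(A_1) = -11/2 - (-6) = 1/2.
  m(A_2) = -3 - (-7/2) = 1/2.
  m(A_3) = -1 - (-3/2) = 1/2.
  m(A_4) = 3/2 - 1/2 = 1.
  m(A_5) = 4 - 7/2 = 1/2.
Contributions c_i * m(A_i):
  (6) * (1/2) = 3.
  (4) * (1/2) = 2.
  (0) * (1/2) = 0.
  (2) * (1) = 2.
  (-2) * (1/2) = -1.
Total: 3 + 2 + 0 + 2 - 1 = 6.

6


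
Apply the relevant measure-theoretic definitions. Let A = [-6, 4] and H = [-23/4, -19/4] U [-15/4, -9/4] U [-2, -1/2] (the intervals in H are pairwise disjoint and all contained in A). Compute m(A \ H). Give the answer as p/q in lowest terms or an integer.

The ambient interval has length m(A) = 4 - (-6) = 10.
Since the holes are disjoint and sit inside A, by finite additivity
  m(H) = sum_i (b_i - a_i), and m(A \ H) = m(A) - m(H).
Computing the hole measures:
  m(H_1) = -19/4 - (-23/4) = 1.
  m(H_2) = -9/4 - (-15/4) = 3/2.
  m(H_3) = -1/2 - (-2) = 3/2.
Summed: m(H) = 1 + 3/2 + 3/2 = 4.
So m(A \ H) = 10 - 4 = 6.

6


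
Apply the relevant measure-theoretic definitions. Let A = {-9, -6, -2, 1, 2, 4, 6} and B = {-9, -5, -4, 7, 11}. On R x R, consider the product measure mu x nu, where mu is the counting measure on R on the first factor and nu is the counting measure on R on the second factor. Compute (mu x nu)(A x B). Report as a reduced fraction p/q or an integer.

For a measurable rectangle A x B, the product measure satisfies
  (mu x nu)(A x B) = mu(A) * nu(B).
  mu(A) = 7.
  nu(B) = 5.
  (mu x nu)(A x B) = 7 * 5 = 35.

35


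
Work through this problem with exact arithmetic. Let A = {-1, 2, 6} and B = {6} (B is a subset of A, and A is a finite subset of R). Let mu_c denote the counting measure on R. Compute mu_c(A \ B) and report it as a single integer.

Counting measure assigns mu_c(E) = |E| (number of elements) when E is finite. For B subset A, A \ B is the set of elements of A not in B, so |A \ B| = |A| - |B|.
|A| = 3, |B| = 1, so mu_c(A \ B) = 3 - 1 = 2.

2


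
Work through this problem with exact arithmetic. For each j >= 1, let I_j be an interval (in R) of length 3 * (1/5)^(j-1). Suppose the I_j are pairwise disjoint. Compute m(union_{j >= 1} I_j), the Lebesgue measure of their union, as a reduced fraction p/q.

By countable additivity of the Lebesgue measure on pairwise disjoint measurable sets,
  m(union_{j >= 1} I_j) = sum_{j >= 1} m(I_j) = sum_{j >= 1} a * r^(j-1),
  with a = 3 and r = 1/5.
Since 0 < r = 1/5 < 1, the geometric series converges:
  sum_{j >= 1} a * r^(j-1) = a / (1 - r).
  = 3 / (1 - 1/5)
  = 3 / (4/5)
  = 15/4.

15/4


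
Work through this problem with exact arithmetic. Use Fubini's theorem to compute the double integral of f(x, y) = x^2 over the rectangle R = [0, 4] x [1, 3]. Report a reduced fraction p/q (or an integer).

f(x, y) is a tensor product of a function of x and a function of y, and both factors are bounded continuous (hence Lebesgue integrable) on the rectangle, so Fubini's theorem applies:
  integral_R f d(m x m) = (integral_a1^b1 x^2 dx) * (integral_a2^b2 1 dy).
Inner integral in x: integral_{0}^{4} x^2 dx = (4^3 - 0^3)/3
  = 64/3.
Inner integral in y: integral_{1}^{3} 1 dy = (3^1 - 1^1)/1
  = 2.
Product: (64/3) * (2) = 128/3.

128/3


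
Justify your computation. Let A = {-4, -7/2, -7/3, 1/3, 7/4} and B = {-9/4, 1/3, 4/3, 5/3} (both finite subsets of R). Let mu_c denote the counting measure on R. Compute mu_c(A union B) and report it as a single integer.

Counting measure on a finite set equals cardinality. By inclusion-exclusion, |A union B| = |A| + |B| - |A cap B|.
|A| = 5, |B| = 4, |A cap B| = 1.
So mu_c(A union B) = 5 + 4 - 1 = 8.

8


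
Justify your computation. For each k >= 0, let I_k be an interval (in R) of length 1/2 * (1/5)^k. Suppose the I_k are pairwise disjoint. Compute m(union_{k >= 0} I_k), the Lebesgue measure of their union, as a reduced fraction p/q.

By countable additivity of the Lebesgue measure on pairwise disjoint measurable sets,
  m(union_{k >= 0} I_k) = sum_{k >= 0} m(I_k) = sum_{k >= 0} a * r^k,
  with a = 1/2 and r = 1/5.
Since 0 < r = 1/5 < 1, the geometric series converges:
  sum_{k >= 0} a * r^k = a / (1 - r).
  = 1/2 / (1 - 1/5)
  = 1/2 / (4/5)
  = 5/8.

5/8


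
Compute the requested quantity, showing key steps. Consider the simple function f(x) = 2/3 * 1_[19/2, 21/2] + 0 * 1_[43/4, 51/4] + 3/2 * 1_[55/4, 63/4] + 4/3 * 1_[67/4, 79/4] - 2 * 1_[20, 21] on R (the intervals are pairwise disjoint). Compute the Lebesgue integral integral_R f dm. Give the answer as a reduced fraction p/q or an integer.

For a simple function f = sum_i c_i * 1_{A_i} with disjoint A_i,
  integral f dm = sum_i c_i * m(A_i).
Lengths of the A_i:
  m(A_1) = 21/2 - 19/2 = 1.
  m(A_2) = 51/4 - 43/4 = 2.
  m(A_3) = 63/4 - 55/4 = 2.
  m(A_4) = 79/4 - 67/4 = 3.
  m(A_5) = 21 - 20 = 1.
Contributions c_i * m(A_i):
  (2/3) * (1) = 2/3.
  (0) * (2) = 0.
  (3/2) * (2) = 3.
  (4/3) * (3) = 4.
  (-2) * (1) = -2.
Total: 2/3 + 0 + 3 + 4 - 2 = 17/3.

17/3


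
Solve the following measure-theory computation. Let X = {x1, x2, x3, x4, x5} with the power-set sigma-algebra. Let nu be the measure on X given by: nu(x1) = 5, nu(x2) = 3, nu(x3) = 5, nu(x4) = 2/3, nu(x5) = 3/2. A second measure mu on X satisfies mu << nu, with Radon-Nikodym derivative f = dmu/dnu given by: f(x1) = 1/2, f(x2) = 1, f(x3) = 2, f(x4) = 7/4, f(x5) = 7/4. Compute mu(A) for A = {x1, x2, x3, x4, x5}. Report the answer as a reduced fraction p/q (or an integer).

By the defining property of the Radon-Nikodym derivative, for every measurable set A,
  mu(A) = integral_A f dnu.
Since nu is a discrete measure concentrated on the atoms of X, the integral over A reduces to the sum
  mu(A) = sum_{x in A} f(x) * nu({x}).
Computing each term:
  x1: f(x1) * nu(x1) = 1/2 * 5 = 5/2.
  x2: f(x2) * nu(x2) = 1 * 3 = 3.
  x3: f(x3) * nu(x3) = 2 * 5 = 10.
  x4: f(x4) * nu(x4) = 7/4 * 2/3 = 7/6.
  x5: f(x5) * nu(x5) = 7/4 * 3/2 = 21/8.
Summing: mu(A) = 5/2 + 3 + 10 + 7/6 + 21/8 = 463/24.

463/24


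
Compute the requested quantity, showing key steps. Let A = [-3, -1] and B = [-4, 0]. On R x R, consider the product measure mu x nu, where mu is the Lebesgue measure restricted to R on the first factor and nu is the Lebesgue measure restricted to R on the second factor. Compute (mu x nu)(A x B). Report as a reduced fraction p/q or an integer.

For a measurable rectangle A x B, the product measure satisfies
  (mu x nu)(A x B) = mu(A) * nu(B).
  mu(A) = 2.
  nu(B) = 4.
  (mu x nu)(A x B) = 2 * 4 = 8.

8


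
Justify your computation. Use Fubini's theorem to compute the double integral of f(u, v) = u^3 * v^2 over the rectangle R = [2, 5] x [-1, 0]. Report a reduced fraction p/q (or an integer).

f(u, v) is a tensor product of a function of u and a function of v, and both factors are bounded continuous (hence Lebesgue integrable) on the rectangle, so Fubini's theorem applies:
  integral_R f d(m x m) = (integral_a1^b1 u^3 du) * (integral_a2^b2 v^2 dv).
Inner integral in u: integral_{2}^{5} u^3 du = (5^4 - 2^4)/4
  = 609/4.
Inner integral in v: integral_{-1}^{0} v^2 dv = (0^3 - (-1)^3)/3
  = 1/3.
Product: (609/4) * (1/3) = 203/4.

203/4


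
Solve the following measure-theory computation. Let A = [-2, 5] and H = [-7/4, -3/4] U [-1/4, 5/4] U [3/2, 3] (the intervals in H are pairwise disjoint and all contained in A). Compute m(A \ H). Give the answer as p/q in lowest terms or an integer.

The ambient interval has length m(A) = 5 - (-2) = 7.
Since the holes are disjoint and sit inside A, by finite additivity
  m(H) = sum_i (b_i - a_i), and m(A \ H) = m(A) - m(H).
Computing the hole measures:
  m(H_1) = -3/4 - (-7/4) = 1.
  m(H_2) = 5/4 - (-1/4) = 3/2.
  m(H_3) = 3 - 3/2 = 3/2.
Summed: m(H) = 1 + 3/2 + 3/2 = 4.
So m(A \ H) = 7 - 4 = 3.

3


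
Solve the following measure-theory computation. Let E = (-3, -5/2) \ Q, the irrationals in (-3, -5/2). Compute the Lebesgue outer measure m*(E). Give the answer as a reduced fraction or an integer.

The interval I = (-3, -5/2) has m(I) = -5/2 - (-3) = 1/2 (endpoints are measure-zero, so open/closed/half-open agree). Write I = (I cap Q) u (I \ Q). The rationals in I are countable, so m*(I cap Q) = 0 (cover each rational by intervals whose total length is arbitrarily small). By countable subadditivity m*(I) <= m*(I cap Q) + m*(I \ Q), hence m*(I \ Q) >= m(I) = 1/2. The reverse inequality m*(I \ Q) <= m*(I) = 1/2 is trivial since (I \ Q) is a subset of I. Therefore m*(I \ Q) = 1/2.

1/2


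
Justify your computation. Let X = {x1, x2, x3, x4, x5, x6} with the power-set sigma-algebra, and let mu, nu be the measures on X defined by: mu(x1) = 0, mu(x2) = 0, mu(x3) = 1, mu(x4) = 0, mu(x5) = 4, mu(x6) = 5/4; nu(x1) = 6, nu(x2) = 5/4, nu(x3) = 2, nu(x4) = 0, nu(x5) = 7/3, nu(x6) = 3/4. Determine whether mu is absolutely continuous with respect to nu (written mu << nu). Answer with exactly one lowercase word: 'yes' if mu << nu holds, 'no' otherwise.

mu << nu means: every nu-null measurable set is also mu-null; equivalently, for every atom x, if nu({x}) = 0 then mu({x}) = 0.
Checking each atom:
  x1: nu = 6 > 0 -> no constraint.
  x2: nu = 5/4 > 0 -> no constraint.
  x3: nu = 2 > 0 -> no constraint.
  x4: nu = 0, mu = 0 -> consistent with mu << nu.
  x5: nu = 7/3 > 0 -> no constraint.
  x6: nu = 3/4 > 0 -> no constraint.
No atom violates the condition. Therefore mu << nu.

yes


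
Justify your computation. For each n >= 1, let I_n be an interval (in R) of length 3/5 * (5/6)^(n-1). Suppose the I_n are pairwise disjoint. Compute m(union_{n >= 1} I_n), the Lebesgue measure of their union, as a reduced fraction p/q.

By countable additivity of the Lebesgue measure on pairwise disjoint measurable sets,
  m(union_{n >= 1} I_n) = sum_{n >= 1} m(I_n) = sum_{n >= 1} a * r^(n-1),
  with a = 3/5 and r = 5/6.
Since 0 < r = 5/6 < 1, the geometric series converges:
  sum_{n >= 1} a * r^(n-1) = a / (1 - r).
  = 3/5 / (1 - 5/6)
  = 3/5 / (1/6)
  = 18/5.

18/5


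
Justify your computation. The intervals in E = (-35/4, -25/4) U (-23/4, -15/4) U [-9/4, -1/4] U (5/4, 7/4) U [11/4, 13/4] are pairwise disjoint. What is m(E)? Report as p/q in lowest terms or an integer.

For pairwise disjoint intervals, m(union_i I_i) = sum_i m(I_i),
and m is invariant under swapping open/closed endpoints (single points have measure 0).
So m(E) = sum_i (b_i - a_i).
  I_1 has length -25/4 - (-35/4) = 5/2.
  I_2 has length -15/4 - (-23/4) = 2.
  I_3 has length -1/4 - (-9/4) = 2.
  I_4 has length 7/4 - 5/4 = 1/2.
  I_5 has length 13/4 - 11/4 = 1/2.
Summing:
  m(E) = 5/2 + 2 + 2 + 1/2 + 1/2 = 15/2.

15/2


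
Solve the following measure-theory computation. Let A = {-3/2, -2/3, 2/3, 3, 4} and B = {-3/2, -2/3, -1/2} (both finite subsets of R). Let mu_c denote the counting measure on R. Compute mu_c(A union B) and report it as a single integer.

Counting measure on a finite set equals cardinality. By inclusion-exclusion, |A union B| = |A| + |B| - |A cap B|.
|A| = 5, |B| = 3, |A cap B| = 2.
So mu_c(A union B) = 5 + 3 - 2 = 6.

6


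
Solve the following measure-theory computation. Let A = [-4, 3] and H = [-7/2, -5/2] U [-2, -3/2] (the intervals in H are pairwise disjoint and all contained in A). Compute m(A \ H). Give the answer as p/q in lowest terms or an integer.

The ambient interval has length m(A) = 3 - (-4) = 7.
Since the holes are disjoint and sit inside A, by finite additivity
  m(H) = sum_i (b_i - a_i), and m(A \ H) = m(A) - m(H).
Computing the hole measures:
  m(H_1) = -5/2 - (-7/2) = 1.
  m(H_2) = -3/2 - (-2) = 1/2.
Summed: m(H) = 1 + 1/2 = 3/2.
So m(A \ H) = 7 - 3/2 = 11/2.

11/2


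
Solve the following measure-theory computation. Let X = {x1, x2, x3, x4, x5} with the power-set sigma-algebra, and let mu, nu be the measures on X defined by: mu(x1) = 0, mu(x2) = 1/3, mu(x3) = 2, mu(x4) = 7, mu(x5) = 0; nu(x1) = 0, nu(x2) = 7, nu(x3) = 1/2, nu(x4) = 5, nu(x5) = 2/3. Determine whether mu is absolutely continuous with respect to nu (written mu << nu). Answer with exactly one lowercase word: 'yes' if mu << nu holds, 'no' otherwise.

mu << nu means: every nu-null measurable set is also mu-null; equivalently, for every atom x, if nu({x}) = 0 then mu({x}) = 0.
Checking each atom:
  x1: nu = 0, mu = 0 -> consistent with mu << nu.
  x2: nu = 7 > 0 -> no constraint.
  x3: nu = 1/2 > 0 -> no constraint.
  x4: nu = 5 > 0 -> no constraint.
  x5: nu = 2/3 > 0 -> no constraint.
No atom violates the condition. Therefore mu << nu.

yes


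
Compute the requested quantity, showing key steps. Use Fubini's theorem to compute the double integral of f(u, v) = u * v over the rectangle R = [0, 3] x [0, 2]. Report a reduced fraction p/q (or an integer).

f(u, v) is a tensor product of a function of u and a function of v, and both factors are bounded continuous (hence Lebesgue integrable) on the rectangle, so Fubini's theorem applies:
  integral_R f d(m x m) = (integral_a1^b1 u du) * (integral_a2^b2 v dv).
Inner integral in u: integral_{0}^{3} u du = (3^2 - 0^2)/2
  = 9/2.
Inner integral in v: integral_{0}^{2} v dv = (2^2 - 0^2)/2
  = 2.
Product: (9/2) * (2) = 9.

9


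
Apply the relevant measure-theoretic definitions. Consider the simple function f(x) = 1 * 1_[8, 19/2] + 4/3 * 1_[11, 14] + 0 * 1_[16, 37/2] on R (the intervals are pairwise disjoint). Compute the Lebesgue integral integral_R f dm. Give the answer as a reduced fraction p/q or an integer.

For a simple function f = sum_i c_i * 1_{A_i} with disjoint A_i,
  integral f dm = sum_i c_i * m(A_i).
Lengths of the A_i:
  m(A_1) = 19/2 - 8 = 3/2.
  m(A_2) = 14 - 11 = 3.
  m(A_3) = 37/2 - 16 = 5/2.
Contributions c_i * m(A_i):
  (1) * (3/2) = 3/2.
  (4/3) * (3) = 4.
  (0) * (5/2) = 0.
Total: 3/2 + 4 + 0 = 11/2.

11/2


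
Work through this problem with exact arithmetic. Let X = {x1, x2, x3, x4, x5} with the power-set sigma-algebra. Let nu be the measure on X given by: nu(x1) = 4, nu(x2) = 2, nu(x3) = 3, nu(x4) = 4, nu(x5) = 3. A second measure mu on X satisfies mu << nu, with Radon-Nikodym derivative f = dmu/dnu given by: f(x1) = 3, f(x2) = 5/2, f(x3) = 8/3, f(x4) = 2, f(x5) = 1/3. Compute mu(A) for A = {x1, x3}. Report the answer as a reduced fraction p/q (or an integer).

By the defining property of the Radon-Nikodym derivative, for every measurable set A,
  mu(A) = integral_A f dnu.
Since nu is a discrete measure concentrated on the atoms of X, the integral over A reduces to the sum
  mu(A) = sum_{x in A} f(x) * nu({x}).
Computing each term:
  x1: f(x1) * nu(x1) = 3 * 4 = 12.
  x3: f(x3) * nu(x3) = 8/3 * 3 = 8.
Summing: mu(A) = 12 + 8 = 20.

20


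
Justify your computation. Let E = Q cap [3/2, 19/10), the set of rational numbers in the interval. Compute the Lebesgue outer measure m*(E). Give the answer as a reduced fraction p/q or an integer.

Q cap [3/2, 19/10) is countable; list its elements as q_1, q_2, ... . Fix eps > 0 and cover the k-th point by an interval of length eps * 2^(-k). The cover has total length eps * sum_{k>=1} 2^(-k) = eps, so by definition of outer measure m*(Q cap [3/2, 19/10)) <= eps. Since eps was arbitrary and m* >= 0, the outer measure is 0.

0


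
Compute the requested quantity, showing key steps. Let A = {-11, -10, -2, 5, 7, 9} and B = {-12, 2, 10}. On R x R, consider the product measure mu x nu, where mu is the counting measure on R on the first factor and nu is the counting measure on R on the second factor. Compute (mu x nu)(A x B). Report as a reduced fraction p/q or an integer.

For a measurable rectangle A x B, the product measure satisfies
  (mu x nu)(A x B) = mu(A) * nu(B).
  mu(A) = 6.
  nu(B) = 3.
  (mu x nu)(A x B) = 6 * 3 = 18.

18


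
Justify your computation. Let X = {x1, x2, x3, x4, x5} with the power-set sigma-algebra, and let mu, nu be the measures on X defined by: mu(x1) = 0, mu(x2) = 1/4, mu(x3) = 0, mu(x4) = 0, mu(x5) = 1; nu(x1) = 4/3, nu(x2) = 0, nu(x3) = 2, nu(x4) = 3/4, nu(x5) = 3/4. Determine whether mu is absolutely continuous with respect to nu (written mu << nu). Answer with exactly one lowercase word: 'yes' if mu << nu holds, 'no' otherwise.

mu << nu means: every nu-null measurable set is also mu-null; equivalently, for every atom x, if nu({x}) = 0 then mu({x}) = 0.
Checking each atom:
  x1: nu = 4/3 > 0 -> no constraint.
  x2: nu = 0, mu = 1/4 > 0 -> violates mu << nu.
  x3: nu = 2 > 0 -> no constraint.
  x4: nu = 3/4 > 0 -> no constraint.
  x5: nu = 3/4 > 0 -> no constraint.
The atom(s) x2 violate the condition (nu = 0 but mu > 0). Therefore mu is NOT absolutely continuous w.r.t. nu.

no


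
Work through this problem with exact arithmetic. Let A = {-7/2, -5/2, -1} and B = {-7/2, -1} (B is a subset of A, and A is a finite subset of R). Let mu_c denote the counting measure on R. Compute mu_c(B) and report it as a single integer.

Counting measure assigns mu_c(E) = |E| (number of elements) when E is finite.
B has 2 element(s), so mu_c(B) = 2.

2


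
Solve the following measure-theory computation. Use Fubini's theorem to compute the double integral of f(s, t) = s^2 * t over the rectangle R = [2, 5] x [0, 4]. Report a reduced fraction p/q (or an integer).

f(s, t) is a tensor product of a function of s and a function of t, and both factors are bounded continuous (hence Lebesgue integrable) on the rectangle, so Fubini's theorem applies:
  integral_R f d(m x m) = (integral_a1^b1 s^2 ds) * (integral_a2^b2 t dt).
Inner integral in s: integral_{2}^{5} s^2 ds = (5^3 - 2^3)/3
  = 39.
Inner integral in t: integral_{0}^{4} t dt = (4^2 - 0^2)/2
  = 8.
Product: (39) * (8) = 312.

312


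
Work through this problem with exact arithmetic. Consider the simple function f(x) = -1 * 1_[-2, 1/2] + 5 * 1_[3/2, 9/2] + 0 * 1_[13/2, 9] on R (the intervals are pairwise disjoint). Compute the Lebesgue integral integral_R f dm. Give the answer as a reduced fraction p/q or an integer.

For a simple function f = sum_i c_i * 1_{A_i} with disjoint A_i,
  integral f dm = sum_i c_i * m(A_i).
Lengths of the A_i:
  m(A_1) = 1/2 - (-2) = 5/2.
  m(A_2) = 9/2 - 3/2 = 3.
  m(A_3) = 9 - 13/2 = 5/2.
Contributions c_i * m(A_i):
  (-1) * (5/2) = -5/2.
  (5) * (3) = 15.
  (0) * (5/2) = 0.
Total: -5/2 + 15 + 0 = 25/2.

25/2


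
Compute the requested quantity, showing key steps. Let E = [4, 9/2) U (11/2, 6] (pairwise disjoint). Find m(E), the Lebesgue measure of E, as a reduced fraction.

For pairwise disjoint intervals, m(union_i I_i) = sum_i m(I_i),
and m is invariant under swapping open/closed endpoints (single points have measure 0).
So m(E) = sum_i (b_i - a_i).
  I_1 has length 9/2 - 4 = 1/2.
  I_2 has length 6 - 11/2 = 1/2.
Summing:
  m(E) = 1/2 + 1/2 = 1.

1


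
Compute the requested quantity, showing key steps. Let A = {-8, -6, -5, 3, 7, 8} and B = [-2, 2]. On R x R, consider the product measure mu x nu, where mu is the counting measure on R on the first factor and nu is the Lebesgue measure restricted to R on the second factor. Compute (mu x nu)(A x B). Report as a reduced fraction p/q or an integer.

For a measurable rectangle A x B, the product measure satisfies
  (mu x nu)(A x B) = mu(A) * nu(B).
  mu(A) = 6.
  nu(B) = 4.
  (mu x nu)(A x B) = 6 * 4 = 24.

24


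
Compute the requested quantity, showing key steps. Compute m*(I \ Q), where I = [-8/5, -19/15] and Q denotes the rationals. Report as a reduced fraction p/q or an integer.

The interval I = [-8/5, -19/15] has m(I) = -19/15 - (-8/5) = 1/3 (endpoints are measure-zero, so open/closed/half-open agree). Write I = (I cap Q) u (I \ Q). The rationals in I are countable, so m*(I cap Q) = 0 (cover each rational by intervals whose total length is arbitrarily small). By countable subadditivity m*(I) <= m*(I cap Q) + m*(I \ Q), hence m*(I \ Q) >= m(I) = 1/3. The reverse inequality m*(I \ Q) <= m*(I) = 1/3 is trivial since (I \ Q) is a subset of I. Therefore m*(I \ Q) = 1/3.

1/3


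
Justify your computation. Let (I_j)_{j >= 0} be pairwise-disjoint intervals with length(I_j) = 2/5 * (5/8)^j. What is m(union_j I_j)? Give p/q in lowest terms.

By countable additivity of the Lebesgue measure on pairwise disjoint measurable sets,
  m(union_{j >= 0} I_j) = sum_{j >= 0} m(I_j) = sum_{j >= 0} a * r^j,
  with a = 2/5 and r = 5/8.
Since 0 < r = 5/8 < 1, the geometric series converges:
  sum_{j >= 0} a * r^j = a / (1 - r).
  = 2/5 / (1 - 5/8)
  = 2/5 / (3/8)
  = 16/15.

16/15


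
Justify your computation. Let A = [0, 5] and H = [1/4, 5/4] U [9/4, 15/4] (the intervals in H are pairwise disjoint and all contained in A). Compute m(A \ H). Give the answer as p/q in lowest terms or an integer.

The ambient interval has length m(A) = 5 - 0 = 5.
Since the holes are disjoint and sit inside A, by finite additivity
  m(H) = sum_i (b_i - a_i), and m(A \ H) = m(A) - m(H).
Computing the hole measures:
  m(H_1) = 5/4 - 1/4 = 1.
  m(H_2) = 15/4 - 9/4 = 3/2.
Summed: m(H) = 1 + 3/2 = 5/2.
So m(A \ H) = 5 - 5/2 = 5/2.

5/2


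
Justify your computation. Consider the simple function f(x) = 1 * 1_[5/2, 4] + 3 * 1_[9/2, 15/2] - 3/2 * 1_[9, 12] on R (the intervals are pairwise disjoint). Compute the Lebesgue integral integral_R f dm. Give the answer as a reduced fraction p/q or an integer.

For a simple function f = sum_i c_i * 1_{A_i} with disjoint A_i,
  integral f dm = sum_i c_i * m(A_i).
Lengths of the A_i:
  m(A_1) = 4 - 5/2 = 3/2.
  m(A_2) = 15/2 - 9/2 = 3.
  m(A_3) = 12 - 9 = 3.
Contributions c_i * m(A_i):
  (1) * (3/2) = 3/2.
  (3) * (3) = 9.
  (-3/2) * (3) = -9/2.
Total: 3/2 + 9 - 9/2 = 6.

6


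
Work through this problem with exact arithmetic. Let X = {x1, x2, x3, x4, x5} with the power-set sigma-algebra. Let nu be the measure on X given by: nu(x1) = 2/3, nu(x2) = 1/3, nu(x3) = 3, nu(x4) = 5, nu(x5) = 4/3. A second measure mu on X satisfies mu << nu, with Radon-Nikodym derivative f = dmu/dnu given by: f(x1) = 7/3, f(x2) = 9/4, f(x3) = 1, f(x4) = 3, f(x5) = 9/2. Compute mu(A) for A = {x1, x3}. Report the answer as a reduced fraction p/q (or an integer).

By the defining property of the Radon-Nikodym derivative, for every measurable set A,
  mu(A) = integral_A f dnu.
Since nu is a discrete measure concentrated on the atoms of X, the integral over A reduces to the sum
  mu(A) = sum_{x in A} f(x) * nu({x}).
Computing each term:
  x1: f(x1) * nu(x1) = 7/3 * 2/3 = 14/9.
  x3: f(x3) * nu(x3) = 1 * 3 = 3.
Summing: mu(A) = 14/9 + 3 = 41/9.

41/9


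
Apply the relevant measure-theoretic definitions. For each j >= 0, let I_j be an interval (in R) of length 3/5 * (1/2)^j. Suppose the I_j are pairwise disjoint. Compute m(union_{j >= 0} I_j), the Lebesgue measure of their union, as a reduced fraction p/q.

By countable additivity of the Lebesgue measure on pairwise disjoint measurable sets,
  m(union_{j >= 0} I_j) = sum_{j >= 0} m(I_j) = sum_{j >= 0} a * r^j,
  with a = 3/5 and r = 1/2.
Since 0 < r = 1/2 < 1, the geometric series converges:
  sum_{j >= 0} a * r^j = a / (1 - r).
  = 3/5 / (1 - 1/2)
  = 3/5 / (1/2)
  = 6/5.

6/5


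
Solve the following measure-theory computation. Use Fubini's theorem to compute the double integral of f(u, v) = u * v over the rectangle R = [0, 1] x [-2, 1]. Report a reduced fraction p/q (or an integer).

f(u, v) is a tensor product of a function of u and a function of v, and both factors are bounded continuous (hence Lebesgue integrable) on the rectangle, so Fubini's theorem applies:
  integral_R f d(m x m) = (integral_a1^b1 u du) * (integral_a2^b2 v dv).
Inner integral in u: integral_{0}^{1} u du = (1^2 - 0^2)/2
  = 1/2.
Inner integral in v: integral_{-2}^{1} v dv = (1^2 - (-2)^2)/2
  = -3/2.
Product: (1/2) * (-3/2) = -3/4.

-3/4


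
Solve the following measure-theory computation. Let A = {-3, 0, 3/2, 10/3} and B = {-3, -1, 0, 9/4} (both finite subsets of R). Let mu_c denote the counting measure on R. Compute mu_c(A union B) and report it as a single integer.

Counting measure on a finite set equals cardinality. By inclusion-exclusion, |A union B| = |A| + |B| - |A cap B|.
|A| = 4, |B| = 4, |A cap B| = 2.
So mu_c(A union B) = 4 + 4 - 2 = 6.

6


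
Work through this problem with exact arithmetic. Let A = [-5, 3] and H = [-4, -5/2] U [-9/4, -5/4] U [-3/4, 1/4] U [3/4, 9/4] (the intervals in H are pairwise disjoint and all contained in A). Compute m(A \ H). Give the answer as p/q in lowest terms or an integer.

The ambient interval has length m(A) = 3 - (-5) = 8.
Since the holes are disjoint and sit inside A, by finite additivity
  m(H) = sum_i (b_i - a_i), and m(A \ H) = m(A) - m(H).
Computing the hole measures:
  m(H_1) = -5/2 - (-4) = 3/2.
  m(H_2) = -5/4 - (-9/4) = 1.
  m(H_3) = 1/4 - (-3/4) = 1.
  m(H_4) = 9/4 - 3/4 = 3/2.
Summed: m(H) = 3/2 + 1 + 1 + 3/2 = 5.
So m(A \ H) = 8 - 5 = 3.

3


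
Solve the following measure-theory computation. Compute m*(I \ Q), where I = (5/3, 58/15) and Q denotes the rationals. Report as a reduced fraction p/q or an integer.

The interval I = (5/3, 58/15) has m(I) = 58/15 - 5/3 = 11/5 (endpoints are measure-zero, so open/closed/half-open agree). Write I = (I cap Q) u (I \ Q). The rationals in I are countable, so m*(I cap Q) = 0 (cover each rational by intervals whose total length is arbitrarily small). By countable subadditivity m*(I) <= m*(I cap Q) + m*(I \ Q), hence m*(I \ Q) >= m(I) = 11/5. The reverse inequality m*(I \ Q) <= m*(I) = 11/5 is trivial since (I \ Q) is a subset of I. Therefore m*(I \ Q) = 11/5.

11/5


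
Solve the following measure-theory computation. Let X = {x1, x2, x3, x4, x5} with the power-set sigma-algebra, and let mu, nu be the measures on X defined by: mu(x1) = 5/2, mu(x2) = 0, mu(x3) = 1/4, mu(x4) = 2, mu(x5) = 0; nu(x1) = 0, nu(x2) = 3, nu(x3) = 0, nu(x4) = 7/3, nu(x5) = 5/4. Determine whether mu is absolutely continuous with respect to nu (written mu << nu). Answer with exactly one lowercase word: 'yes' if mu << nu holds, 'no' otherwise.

mu << nu means: every nu-null measurable set is also mu-null; equivalently, for every atom x, if nu({x}) = 0 then mu({x}) = 0.
Checking each atom:
  x1: nu = 0, mu = 5/2 > 0 -> violates mu << nu.
  x2: nu = 3 > 0 -> no constraint.
  x3: nu = 0, mu = 1/4 > 0 -> violates mu << nu.
  x4: nu = 7/3 > 0 -> no constraint.
  x5: nu = 5/4 > 0 -> no constraint.
The atom(s) x1, x3 violate the condition (nu = 0 but mu > 0). Therefore mu is NOT absolutely continuous w.r.t. nu.

no


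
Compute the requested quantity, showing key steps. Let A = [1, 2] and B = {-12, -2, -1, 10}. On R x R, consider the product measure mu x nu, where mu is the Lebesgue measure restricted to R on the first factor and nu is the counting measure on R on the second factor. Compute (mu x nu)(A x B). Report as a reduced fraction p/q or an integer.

For a measurable rectangle A x B, the product measure satisfies
  (mu x nu)(A x B) = mu(A) * nu(B).
  mu(A) = 1.
  nu(B) = 4.
  (mu x nu)(A x B) = 1 * 4 = 4.

4


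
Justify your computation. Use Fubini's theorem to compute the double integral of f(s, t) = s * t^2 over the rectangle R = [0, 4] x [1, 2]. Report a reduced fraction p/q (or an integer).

f(s, t) is a tensor product of a function of s and a function of t, and both factors are bounded continuous (hence Lebesgue integrable) on the rectangle, so Fubini's theorem applies:
  integral_R f d(m x m) = (integral_a1^b1 s ds) * (integral_a2^b2 t^2 dt).
Inner integral in s: integral_{0}^{4} s ds = (4^2 - 0^2)/2
  = 8.
Inner integral in t: integral_{1}^{2} t^2 dt = (2^3 - 1^3)/3
  = 7/3.
Product: (8) * (7/3) = 56/3.

56/3


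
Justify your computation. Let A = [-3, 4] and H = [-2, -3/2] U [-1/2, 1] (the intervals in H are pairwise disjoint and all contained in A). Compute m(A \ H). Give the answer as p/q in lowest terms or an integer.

The ambient interval has length m(A) = 4 - (-3) = 7.
Since the holes are disjoint and sit inside A, by finite additivity
  m(H) = sum_i (b_i - a_i), and m(A \ H) = m(A) - m(H).
Computing the hole measures:
  m(H_1) = -3/2 - (-2) = 1/2.
  m(H_2) = 1 - (-1/2) = 3/2.
Summed: m(H) = 1/2 + 3/2 = 2.
So m(A \ H) = 7 - 2 = 5.

5


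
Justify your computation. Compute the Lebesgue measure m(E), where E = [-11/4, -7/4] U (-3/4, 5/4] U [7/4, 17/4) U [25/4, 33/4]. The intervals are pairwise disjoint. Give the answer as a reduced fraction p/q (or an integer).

For pairwise disjoint intervals, m(union_i I_i) = sum_i m(I_i),
and m is invariant under swapping open/closed endpoints (single points have measure 0).
So m(E) = sum_i (b_i - a_i).
  I_1 has length -7/4 - (-11/4) = 1.
  I_2 has length 5/4 - (-3/4) = 2.
  I_3 has length 17/4 - 7/4 = 5/2.
  I_4 has length 33/4 - 25/4 = 2.
Summing:
  m(E) = 1 + 2 + 5/2 + 2 = 15/2.

15/2


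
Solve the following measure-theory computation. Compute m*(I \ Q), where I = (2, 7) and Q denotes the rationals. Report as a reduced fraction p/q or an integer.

The interval I = (2, 7) has m(I) = 7 - 2 = 5 (endpoints are measure-zero, so open/closed/half-open agree). Write I = (I cap Q) u (I \ Q). The rationals in I are countable, so m*(I cap Q) = 0 (cover each rational by intervals whose total length is arbitrarily small). By countable subadditivity m*(I) <= m*(I cap Q) + m*(I \ Q), hence m*(I \ Q) >= m(I) = 5. The reverse inequality m*(I \ Q) <= m*(I) = 5 is trivial since (I \ Q) is a subset of I. Therefore m*(I \ Q) = 5.

5
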